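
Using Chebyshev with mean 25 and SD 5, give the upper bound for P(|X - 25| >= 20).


k = 20/5 = 4
Chebyshev: P(|X-mu| >= k*sigma) <= 1/k^2 = 1/4^2 = 1/16

1/16


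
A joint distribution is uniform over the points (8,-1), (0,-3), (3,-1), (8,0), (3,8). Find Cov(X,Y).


E[X]=22/5, E[Y]=3/5, E[XY]=13/5
Cov(X,Y) = E[XY] - E[X]E[Y] = 13/5 - 22/5*3/5 = -1/25

-1/25


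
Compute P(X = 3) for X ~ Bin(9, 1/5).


P(X=3) = C(9,3) * p^3 * (1-p)^6
= 84 * 1/125 * 4096/15625
= 344064/1953125

344064/1953125


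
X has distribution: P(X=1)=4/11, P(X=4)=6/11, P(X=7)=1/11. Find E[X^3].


E[X^3] = sum(g(x)*P(x))
= 1*4/11 + 64*6/11 + 343*1/11
= 731/11

731/11


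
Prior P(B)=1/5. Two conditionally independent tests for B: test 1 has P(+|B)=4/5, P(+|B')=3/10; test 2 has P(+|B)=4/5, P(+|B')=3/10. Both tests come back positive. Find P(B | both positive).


After test 1: P(+) = 4/5*1/5 + 3/10*4/5 = 2/5
P(B|+) = (4/25)/(2/5) = 2/5
After test 2 (use post1 as new prior): P(+) = 4/5*2/5 + 3/10*3/5 = 1/2
P(B|+,+) = (8/25)/(1/2) = 16/25

16/25


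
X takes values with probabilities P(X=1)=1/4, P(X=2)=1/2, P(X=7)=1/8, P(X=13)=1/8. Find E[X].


E[X] = sum(x * P(x))
= 1*1/4 + 2*1/2 + 7*1/8 + 13*1/8
= 15/4

15/4


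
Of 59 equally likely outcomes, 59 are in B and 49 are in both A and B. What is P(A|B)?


P(A|B) = P(A∩B)/P(B) = (49/59)/(59/59) = 49/59

49/59


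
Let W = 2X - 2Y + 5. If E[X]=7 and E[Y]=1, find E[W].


E[2X - 2Y + 5] = 2*E[X] - 2*E[Y] + 5
= (2)*(7) + (-2)*(1) + (5)
= 14 - 2 + 5 = 17

17


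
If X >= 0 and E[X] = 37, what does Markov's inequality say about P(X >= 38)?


Markov: P(X >= a) <= E[X]/a
P(X >= 38) <= 37/38

37/38


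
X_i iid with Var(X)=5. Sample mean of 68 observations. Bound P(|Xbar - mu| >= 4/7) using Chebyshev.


Var(Xbar) = Var(X)/n = 5/68
Chebyshev: P(|Xbar-mu| >= 4/7) <= Var(Xbar)/(4/7)^2 = (5/68)/(16/49) = 245/1088

245/1088


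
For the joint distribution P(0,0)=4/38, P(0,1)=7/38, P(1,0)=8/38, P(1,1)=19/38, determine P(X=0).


P(X=0) = P(0,0)+P(0,1) = 4/38 + 7/38 = 11/38

11/38


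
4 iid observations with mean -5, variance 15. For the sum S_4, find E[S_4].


E[S_n] = n*E[X_1] = 4*-5 = -20

-20


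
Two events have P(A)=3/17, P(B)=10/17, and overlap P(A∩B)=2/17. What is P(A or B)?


P(A∪B) = P(A) + P(B) - P(A∩B)
= 3/17 + 10/17 - 2/17 = 11/17

11/17


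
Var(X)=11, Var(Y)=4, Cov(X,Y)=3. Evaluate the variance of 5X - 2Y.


Var(5X - 2Y) = 5^2*Var(X) + (-2)^2*Var(Y) + 2*5*(-2)*Cov(X,Y)
= 25*11 + 4*4 - 20*3
= 275 + 16 - 60 = 231

231


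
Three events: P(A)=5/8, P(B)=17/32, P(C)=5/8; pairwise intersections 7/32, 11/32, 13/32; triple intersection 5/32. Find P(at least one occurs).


P(A∪B∪C) = P(A)+P(B)+P(C) - P(AB)-P(AC)-P(BC) + P(ABC)
= 5/8+17/32+5/8 - 7/32-11/32-13/32 + 5/32
= 31/32

31/32


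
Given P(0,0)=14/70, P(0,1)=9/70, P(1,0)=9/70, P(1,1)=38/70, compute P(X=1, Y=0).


Read from table: P(X=1, Y=0) = 9/70

9/70


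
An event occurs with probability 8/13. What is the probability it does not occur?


P(A') = 1 - P(A) = 1 - 8/13 = 5/13

5/13


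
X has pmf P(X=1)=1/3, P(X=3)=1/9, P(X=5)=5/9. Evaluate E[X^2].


E[X^2] = sum(x^2 * P(x))
= 1*1/3 + 9*1/9 + 25*5/9
= 137/9

137/9


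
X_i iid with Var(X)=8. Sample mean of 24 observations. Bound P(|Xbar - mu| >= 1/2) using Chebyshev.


Var(Xbar) = Var(X)/n = 8/24
Chebyshev: P(|Xbar-mu| >= 1/2) <= Var(Xbar)/(1/2)^2 = (1/3)/(1/4) = 4/3
Bound exceeds 1, so trivial bound: 1

1


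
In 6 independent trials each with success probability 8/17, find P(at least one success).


P(at least one) = 1 - P(none)
P(none) = (1 - 8/17)^6 = (9/17)^6 = 531441/24137569
P(at least one) = 1 - 531441/24137569 = 23606128/24137569

23606128/24137569


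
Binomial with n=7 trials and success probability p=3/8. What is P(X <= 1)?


P(X<=1) = P(X=0) + P(X=1)
= 78125/2097152 + 328125/2097152
= 203125/1048576

203125/1048576


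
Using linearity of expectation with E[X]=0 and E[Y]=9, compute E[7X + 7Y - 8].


E[7X + 7Y - 8] = 7*E[X] + 7*E[Y] - 8
= (7)*(0) + (7)*(9) + (-8)
= 0 + 63 - 8 = 55

55


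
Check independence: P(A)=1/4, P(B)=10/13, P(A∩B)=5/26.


P(A)*P(B) = 1/4*10/13 = 5/26
P(A∩B) = 5/26, which equals P(A)P(B), so independent

Yes, A and B are independent


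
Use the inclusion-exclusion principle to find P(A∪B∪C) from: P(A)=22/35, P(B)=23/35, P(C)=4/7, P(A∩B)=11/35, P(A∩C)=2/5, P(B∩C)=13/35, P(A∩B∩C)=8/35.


P(A∪B∪C) = P(A)+P(B)+P(C) - P(AB)-P(AC)-P(BC) + P(ABC)
= 22/35+23/35+4/7 - 11/35-2/5-13/35 + 8/35
= 1

1


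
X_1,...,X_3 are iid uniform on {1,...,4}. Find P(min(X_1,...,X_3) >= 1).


P(min >= 1) = P(all X_i >= 1) = (P(X_1 >= 1))^3
= (4/4)^3 = 1^3 = 1

1


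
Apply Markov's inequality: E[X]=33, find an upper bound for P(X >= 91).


Markov: P(X >= a) <= E[X]/a
P(X >= 91) <= 33/91

33/91


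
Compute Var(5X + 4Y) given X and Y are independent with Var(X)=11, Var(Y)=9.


Independence => Cov(X,Y)=0
Var(5X + 4Y) = 5^2*Var(X) + 4^2*Var(Y)
= 25*11 + 16*9 = 419

419


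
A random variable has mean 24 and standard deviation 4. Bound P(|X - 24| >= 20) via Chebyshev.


k = 20/4 = 5
Chebyshev: P(|X-mu| >= k*sigma) <= 1/k^2 = 1/5^2 = 1/25

1/25


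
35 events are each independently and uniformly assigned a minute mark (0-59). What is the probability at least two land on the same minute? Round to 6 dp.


P(all different) = prod((60-i)/60 for i=0..34) = 0.000003
P(at least one match) = 1 - 0.000003 = 0.999997

0.999997


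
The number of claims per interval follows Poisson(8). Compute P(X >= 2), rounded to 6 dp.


P(X>=2) = 1 - P(X<=1) = 1 - (e^(-8)*8^0/0! + e^(-8)*8^1/1!)
≈ 1 - (0.0003354626 + 0.0026837010)
= 1 - 0.0030191636 = 0.9969808364
≈ 0.996981

0.996981


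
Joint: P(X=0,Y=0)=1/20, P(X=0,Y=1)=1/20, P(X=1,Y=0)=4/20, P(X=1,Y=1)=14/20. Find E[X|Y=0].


P(Y=0) = 5/20
E[X|Y=0] = (0*1 + 1*4)/5 = 4/5

4/5


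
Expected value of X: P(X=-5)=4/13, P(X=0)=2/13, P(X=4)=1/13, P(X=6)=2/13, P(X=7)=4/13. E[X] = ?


E[X] = sum(x * P(x))
= -5*4/13 + 0*2/13 + 4*1/13 + 6*2/13 + 7*4/13
= 24/13

24/13


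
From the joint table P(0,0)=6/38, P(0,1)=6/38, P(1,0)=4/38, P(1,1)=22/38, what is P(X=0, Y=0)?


Read from table: P(X=0, Y=0) = 6/38 = 3/19

3/19


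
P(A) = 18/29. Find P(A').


P(A') = 1 - P(A) = 1 - 18/29 = 11/29

11/29


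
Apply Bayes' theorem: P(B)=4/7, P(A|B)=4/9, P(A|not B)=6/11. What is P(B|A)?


P(A) = P(A|B)P(B) + P(A|B')P(B') = 4/9*4/7 + 6/11*3/7 = 338/693
P(B|A) = P(A|B)P(B)/P(A) = (16/63)/(338/693) = 88/169

88/169


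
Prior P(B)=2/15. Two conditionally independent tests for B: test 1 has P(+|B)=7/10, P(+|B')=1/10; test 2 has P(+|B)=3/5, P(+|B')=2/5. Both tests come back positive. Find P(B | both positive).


After test 1: P(+) = 7/10*2/15 + 1/10*13/15 = 9/50
P(B|+) = (7/75)/(9/50) = 14/27
After test 2 (use post1 as new prior): P(+) = 3/5*14/27 + 2/5*13/27 = 68/135
P(B|+,+) = (14/45)/(68/135) = 21/34

21/34


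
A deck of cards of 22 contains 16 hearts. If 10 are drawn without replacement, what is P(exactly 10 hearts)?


P(X=10) = C(16,10)*C(6,0) / C(22,10)
= 8008*1 / 646646
= 8008/646646 = 4/323

4/323


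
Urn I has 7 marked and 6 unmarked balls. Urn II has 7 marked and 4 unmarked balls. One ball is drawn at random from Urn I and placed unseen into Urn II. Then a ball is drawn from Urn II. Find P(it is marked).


P(transfer marked) = 7/13; P(transfer unmarked) = 6/13
If marked transferred: Urn II has 8 marked of 12, so P(marked|marked moved) = 2/3
If unmarked transferred: Urn II has 7 marked of 12, so P(marked|unmarked moved) = 7/12
By total probability: P(marked) = 7/13*2/3 + 6/13*7/12 = 49/78

49/78


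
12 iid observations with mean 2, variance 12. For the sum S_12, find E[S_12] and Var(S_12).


E[S_n] = n*mu = 12*2 = 24
Var(S_n) = n*sigma^2 = 12*12 = 144

E[S_12]=24, Var(S_12)=144


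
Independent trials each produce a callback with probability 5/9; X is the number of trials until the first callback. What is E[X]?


For geometric (trials until first success), E[X] = 1/p = 1/(5/9) = 9/5

9/5


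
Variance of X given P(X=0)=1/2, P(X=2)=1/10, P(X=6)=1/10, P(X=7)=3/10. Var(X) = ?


E[X] = 29/10, E[X^2] = 187/10
Var(X) = E[X^2] - (E[X])^2 = 187/10 - (29/10)^2 = 1029/100

1029/100


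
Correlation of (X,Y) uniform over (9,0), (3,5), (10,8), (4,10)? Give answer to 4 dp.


Cov(X,Y) = -3.6250, Var(X) = 9.2500, Var(Y) = 14.1875
rho = Cov/(sqrt(VarX)*sqrt(VarY)) = -0.3164

-0.3164


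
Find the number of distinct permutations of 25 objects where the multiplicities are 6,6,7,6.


25! = 15511210043330985984000000
Denominator: 6!=720 * 6!=720 * 7!=5040 * 6!=720
Coefficient = 15511210043330985984000000 / 1881169920000 = 8245512475200

8245512475200


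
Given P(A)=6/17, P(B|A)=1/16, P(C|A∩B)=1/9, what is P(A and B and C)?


P(A∩B∩C) = P(A) * P(B|A) * P(C|A∩B)
= 6/17 * 1/16 * 1/9
= 3/136 * 1/9 = 1/408

1/408


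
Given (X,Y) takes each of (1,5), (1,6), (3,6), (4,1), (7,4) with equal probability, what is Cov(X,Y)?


E[X]=16/5, E[Y]=22/5, E[XY]=61/5
Cov(X,Y) = E[XY] - E[X]E[Y] = 61/5 - 16/5*22/5 = -47/25

-47/25


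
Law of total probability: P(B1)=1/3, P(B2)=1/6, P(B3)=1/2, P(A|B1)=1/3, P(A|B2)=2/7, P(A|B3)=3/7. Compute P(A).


P(A) = P(A|B1)P(B1) + P(A|B2)P(B2) + P(A|B3)P(B3)
= 1/3*1/3 + 2/7*1/6 + 3/7*1/2
= 1/9 + 1/21 + 3/14 = 47/126

47/126


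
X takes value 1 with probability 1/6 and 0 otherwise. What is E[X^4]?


For Bernoulli: X in {0,1}
E[X^4] = 0^4*(1-1/6) + 1^4*1/6 = 1/6

1/6


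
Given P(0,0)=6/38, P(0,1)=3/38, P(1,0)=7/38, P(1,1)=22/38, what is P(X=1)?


P(X=1) = P(1,0)+P(1,1) = 7/38 + 22/38 = 29/38

29/38


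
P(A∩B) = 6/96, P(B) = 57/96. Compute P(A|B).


P(A|B) = P(A∩B)/P(B) = (6/96)/(57/96) = 6/57 = 2/19

2/19


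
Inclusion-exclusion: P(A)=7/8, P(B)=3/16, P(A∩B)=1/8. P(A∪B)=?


P(A∪B) = P(A) + P(B) - P(A∩B)
= 7/8 + 3/16 - 1/8 = 15/16

15/16


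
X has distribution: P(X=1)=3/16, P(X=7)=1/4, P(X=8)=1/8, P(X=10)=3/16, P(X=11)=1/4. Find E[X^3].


E[X^3] = sum(g(x)*P(x))
= 1*3/16 + 343*1/4 + 512*1/8 + 1000*3/16 + 1331*1/4
= 10723/16

10723/16


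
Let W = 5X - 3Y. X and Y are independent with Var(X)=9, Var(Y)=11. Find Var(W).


Independence => Cov(X,Y)=0
Var(5X - 3Y) = 5^2*Var(X) + (-3)^2*Var(Y)
= 25*9 + 9*11 = 324

324


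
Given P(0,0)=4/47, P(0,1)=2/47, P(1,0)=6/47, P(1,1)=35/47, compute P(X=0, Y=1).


Read from table: P(X=0, Y=1) = 2/47

2/47


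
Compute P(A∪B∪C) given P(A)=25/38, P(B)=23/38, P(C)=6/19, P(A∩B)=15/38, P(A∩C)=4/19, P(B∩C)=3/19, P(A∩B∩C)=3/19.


P(A∪B∪C) = P(A)+P(B)+P(C) - P(AB)-P(AC)-P(BC) + P(ABC)
= 25/38+23/38+6/19 - 15/38-4/19-3/19 + 3/19
= 37/38

37/38


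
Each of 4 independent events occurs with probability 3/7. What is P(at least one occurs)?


P(at least one) = 1 - P(none)
P(none) = (1 - 3/7)^4 = (4/7)^4 = 256/2401
P(at least one) = 1 - 256/2401 = 2145/2401

2145/2401


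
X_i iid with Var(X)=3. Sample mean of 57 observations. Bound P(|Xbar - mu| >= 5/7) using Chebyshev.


Var(Xbar) = Var(X)/n = 3/57
Chebyshev: P(|Xbar-mu| >= 5/7) <= Var(Xbar)/(5/7)^2 = (1/19)/(25/49) = 49/475

49/475


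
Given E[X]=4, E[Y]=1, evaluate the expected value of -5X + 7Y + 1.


E[-5X + 7Y + 1] = -5*E[X] + 7*E[Y] + 1
= (-5)*(4) + (7)*(1) + (1)
= -20 + 7 + 1 = -12

-12


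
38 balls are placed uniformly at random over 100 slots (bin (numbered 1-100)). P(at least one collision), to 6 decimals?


P(all different) = prod((100-i)/100 for i=0..37) = 0.000297
P(at least one match) = 1 - 0.000297 = 0.999703

0.999703


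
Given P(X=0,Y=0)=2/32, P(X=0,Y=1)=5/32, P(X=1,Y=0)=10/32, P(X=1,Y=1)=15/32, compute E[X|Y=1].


P(Y=1) = 20/32
E[X|Y=1] = (0*5 + 1*15)/20 = 15/20 = 3/4

3/4


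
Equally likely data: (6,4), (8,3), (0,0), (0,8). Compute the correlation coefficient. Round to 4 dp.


Cov(X,Y) = -1.1250, Var(X) = 12.7500, Var(Y) = 8.1875
rho = Cov/(sqrt(VarX)*sqrt(VarY)) = -0.1101

-0.1101


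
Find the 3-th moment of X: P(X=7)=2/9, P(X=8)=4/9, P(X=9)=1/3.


E[X^3] = sum(x^3 * P(x))
= 343*2/9 + 512*4/9 + 729*1/3
= 4921/9

4921/9


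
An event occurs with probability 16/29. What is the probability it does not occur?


P(A') = 1 - P(A) = 1 - 16/29 = 13/29

13/29


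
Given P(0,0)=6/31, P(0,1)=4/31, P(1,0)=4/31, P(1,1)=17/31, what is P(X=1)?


P(X=1) = P(1,0)+P(1,1) = 4/31 + 17/31 = 21/31

21/31


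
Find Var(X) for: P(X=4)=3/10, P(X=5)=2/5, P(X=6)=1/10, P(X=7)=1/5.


E[X] = 26/5, E[X^2] = 141/5
Var(X) = E[X^2] - (E[X])^2 = 141/5 - (26/5)^2 = 29/25

29/25


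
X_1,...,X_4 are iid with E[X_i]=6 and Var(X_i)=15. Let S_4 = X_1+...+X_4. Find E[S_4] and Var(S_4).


E[S_n] = n*mu = 4*6 = 24
Var(S_n) = n*sigma^2 = 4*15 = 60

E[S_4]=24, Var(S_4)=60


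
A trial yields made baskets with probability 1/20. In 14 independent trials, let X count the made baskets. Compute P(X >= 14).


P(X>=14) = P(X=14)
= 1/1638400000000000000
= 1/1638400000000000000

1/1638400000000000000


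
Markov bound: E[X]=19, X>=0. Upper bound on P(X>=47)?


Markov: P(X >= a) <= E[X]/a
P(X >= 47) <= 19/47

19/47


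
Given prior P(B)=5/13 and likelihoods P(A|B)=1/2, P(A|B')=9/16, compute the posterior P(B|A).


P(A) = P(A|B)P(B) + P(A|B')P(B') = 1/2*5/13 + 9/16*8/13 = 7/13
P(B|A) = P(A|B)P(B)/P(A) = (5/26)/(7/13) = 5/14

5/14


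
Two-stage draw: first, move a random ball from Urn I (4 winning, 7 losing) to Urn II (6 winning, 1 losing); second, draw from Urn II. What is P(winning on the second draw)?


P(transfer winning) = 4/11; P(transfer losing) = 7/11
If winning transferred: Urn II has 7 winning of 8, so P(winning|winning moved) = 7/8
If losing transferred: Urn II has 6 winning of 8, so P(winning|losing moved) = 3/4
By total probability: P(winning) = 4/11*7/8 + 7/11*3/4 = 35/44

35/44


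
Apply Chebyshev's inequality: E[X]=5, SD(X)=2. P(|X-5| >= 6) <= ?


k = 6/2 = 3
Chebyshev: P(|X-mu| >= k*sigma) <= 1/k^2 = 1/3^2 = 1/9

1/9


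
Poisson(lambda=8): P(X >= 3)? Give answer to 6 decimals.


P(X>=3) = 1 - P(X<=2) = 1 - (e^(-8)*8^0/0! + e^(-8)*8^1/1! + e^(-8)*8^2/2!)
≈ 1 - (0.0003354626 + 0.0026837010 + 0.0107348041)
= 1 - 0.0137539677 = 0.9862460323
≈ 0.986246

0.986246


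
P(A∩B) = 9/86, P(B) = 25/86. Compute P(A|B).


P(A|B) = P(A∩B)/P(B) = (9/86)/(25/86) = 9/25

9/25


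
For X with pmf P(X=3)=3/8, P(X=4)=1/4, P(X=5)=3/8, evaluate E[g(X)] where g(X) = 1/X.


E[1/X] = sum(g(x)*P(x))
= 1/3*3/8 + 1/4*1/4 + 1/5*3/8
= 21/80

21/80


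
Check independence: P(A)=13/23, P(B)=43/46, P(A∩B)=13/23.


P(A)*P(B) = 13/23*43/46 = 559/1058
P(A∩B) = 13/23 != 559/1058, so not independent

No, A and B are not independent


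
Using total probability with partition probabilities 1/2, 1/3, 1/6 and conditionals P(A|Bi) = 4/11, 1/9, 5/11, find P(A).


P(A) = P(A|B1)P(B1) + P(A|B2)P(B2) + P(A|B3)P(B3)
= 4/11*1/2 + 1/9*1/3 + 5/11*1/6
= 2/11 + 1/27 + 5/66 = 175/594

175/594


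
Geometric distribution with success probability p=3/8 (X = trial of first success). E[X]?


For geometric (trials until first success), E[X] = 1/p = 1/(3/8) = 8/3

8/3


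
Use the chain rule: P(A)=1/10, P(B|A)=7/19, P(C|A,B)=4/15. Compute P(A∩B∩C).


P(A∩B∩C) = P(A) * P(B|A) * P(C|A∩B)
= 1/10 * 7/19 * 4/15
= 7/190 * 4/15 = 14/1425

14/1425


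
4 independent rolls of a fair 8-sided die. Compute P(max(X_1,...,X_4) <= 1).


P(max <= 1) = P(all X_i <= 1) = (P(X_1 <= 1))^4
= (1/8)^4 = 1/4096

1/4096


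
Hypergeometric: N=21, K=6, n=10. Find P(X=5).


P(X=5) = C(6,5)*C(15,5) / C(21,10)
= 6*3003 / 352716
= 18018/352716 = 33/646

33/646


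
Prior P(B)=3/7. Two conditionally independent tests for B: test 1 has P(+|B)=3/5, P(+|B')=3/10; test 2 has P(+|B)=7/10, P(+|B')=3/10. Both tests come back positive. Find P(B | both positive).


After test 1: P(+) = 3/5*3/7 + 3/10*4/7 = 3/7
P(B|+) = (9/35)/(3/7) = 3/5
After test 2 (use post1 as new prior): P(+) = 7/10*3/5 + 3/10*2/5 = 27/50
P(B|+,+) = (21/50)/(27/50) = 7/9

7/9


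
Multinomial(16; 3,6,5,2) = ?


16! = 20922789888000
Denominator: 3!=6 * 6!=720 * 5!=120 * 2!=2
Coefficient = 20922789888000 / 1036800 = 20180160

20180160


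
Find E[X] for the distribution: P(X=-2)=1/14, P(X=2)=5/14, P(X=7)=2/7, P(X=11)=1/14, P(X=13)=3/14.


E[X] = sum(x * P(x))
= -2*1/14 + 2*5/14 + 7*2/7 + 11*1/14 + 13*3/14
= 43/7

43/7


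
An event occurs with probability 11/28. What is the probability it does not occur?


P(A') = 1 - P(A) = 1 - 11/28 = 17/28

17/28


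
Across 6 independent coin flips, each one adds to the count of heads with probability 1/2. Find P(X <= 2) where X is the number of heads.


P(X<=2) = P(X=0) + P(X=1) + P(X=2)
= 1/64 + 3/32 + 15/64
= 11/32

11/32


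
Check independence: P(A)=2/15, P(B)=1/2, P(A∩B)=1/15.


P(A)*P(B) = 2/15*1/2 = 1/15
P(A∩B) = 1/15, which equals P(A)P(B), so independent

Yes, A and B are independent


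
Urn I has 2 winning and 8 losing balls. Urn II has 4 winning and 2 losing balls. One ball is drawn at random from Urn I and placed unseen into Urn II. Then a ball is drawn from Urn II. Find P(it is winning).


P(transfer winning) = 2/10 = 1/5; P(transfer losing) = 4/5
If winning transferred: Urn II has 5 winning of 7, so P(winning|winning moved) = 5/7
If losing transferred: Urn II has 4 winning of 7, so P(winning|losing moved) = 4/7
By total probability: P(winning) = 1/5*5/7 + 4/5*4/7 = 3/5

3/5


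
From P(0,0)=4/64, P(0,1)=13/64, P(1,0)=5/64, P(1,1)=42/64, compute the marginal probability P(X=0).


P(X=0) = P(0,0)+P(0,1) = 4/64 + 13/64 = 17/64

17/64


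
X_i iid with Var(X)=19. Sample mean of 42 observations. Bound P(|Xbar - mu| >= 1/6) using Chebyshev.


Var(Xbar) = Var(X)/n = 19/42
Chebyshev: P(|Xbar-mu| >= 1/6) <= Var(Xbar)/(1/6)^2 = (19/42)/(1/36) = 114/7
Bound exceeds 1, so trivial bound: 1

1


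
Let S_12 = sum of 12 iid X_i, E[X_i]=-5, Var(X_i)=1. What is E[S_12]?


E[S_n] = n*E[X_1] = 12*-5 = -60

-60


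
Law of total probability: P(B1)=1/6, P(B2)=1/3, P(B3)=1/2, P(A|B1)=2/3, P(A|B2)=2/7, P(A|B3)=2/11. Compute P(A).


P(A) = P(A|B1)P(B1) + P(A|B2)P(B2) + P(A|B3)P(B3)
= 2/3*1/6 + 2/7*1/3 + 2/11*1/2
= 1/9 + 2/21 + 1/11 = 206/693

206/693


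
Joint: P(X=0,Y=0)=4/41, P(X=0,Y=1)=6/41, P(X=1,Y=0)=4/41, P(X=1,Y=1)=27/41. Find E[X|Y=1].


P(Y=1) = 33/41
E[X|Y=1] = (0*6 + 1*27)/33 = 27/33 = 9/11

9/11


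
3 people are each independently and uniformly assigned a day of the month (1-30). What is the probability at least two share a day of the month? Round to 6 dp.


P(all different) = prod((30-i)/30 for i=0..2) = 0.902222
P(at least one match) = 1 - 0.902222 = 0.097778

0.097778


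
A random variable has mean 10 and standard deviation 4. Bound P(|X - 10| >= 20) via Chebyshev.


k = 20/4 = 5
Chebyshev: P(|X-mu| >= k*sigma) <= 1/k^2 = 1/5^2 = 1/25

1/25


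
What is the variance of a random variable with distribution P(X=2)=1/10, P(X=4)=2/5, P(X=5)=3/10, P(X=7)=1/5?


E[X] = 47/10, E[X^2] = 241/10
Var(X) = E[X^2] - (E[X])^2 = 241/10 - (47/10)^2 = 201/100

201/100


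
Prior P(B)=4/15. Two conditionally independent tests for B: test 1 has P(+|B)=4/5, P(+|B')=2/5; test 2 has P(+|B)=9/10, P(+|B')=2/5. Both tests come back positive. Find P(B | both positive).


After test 1: P(+) = 4/5*4/15 + 2/5*11/15 = 38/75
P(B|+) = (16/75)/(38/75) = 8/19
After test 2 (use post1 as new prior): P(+) = 9/10*8/19 + 2/5*11/19 = 58/95
P(B|+,+) = (36/95)/(58/95) = 18/29

18/29


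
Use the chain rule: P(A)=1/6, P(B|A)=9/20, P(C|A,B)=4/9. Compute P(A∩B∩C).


P(A∩B∩C) = P(A) * P(B|A) * P(C|A∩B)
= 1/6 * 9/20 * 4/9
= 3/40 * 4/9 = 1/30

1/30


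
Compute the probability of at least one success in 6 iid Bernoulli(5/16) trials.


P(at least one) = 1 - P(none)
P(none) = (1 - 5/16)^6 = (11/16)^6 = 1771561/16777216
P(at least one) = 1 - 1771561/16777216 = 15005655/16777216

15005655/16777216


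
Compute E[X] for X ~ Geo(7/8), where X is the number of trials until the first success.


For geometric (trials until first success), E[X] = 1/p = 1/(7/8) = 8/7

8/7


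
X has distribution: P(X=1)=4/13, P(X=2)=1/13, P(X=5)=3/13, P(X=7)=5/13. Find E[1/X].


E[1/X] = sum(g(x)*P(x))
= 1*4/13 + 1/2*1/13 + 1/5*3/13 + 1/7*5/13
= 407/910

407/910


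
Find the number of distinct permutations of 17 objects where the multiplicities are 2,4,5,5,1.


17! = 355687428096000
Denominator: 2!=2 * 4!=24 * 5!=120 * 5!=120 * 1!=1
Coefficient = 355687428096000 / 691200 = 514594080

514594080


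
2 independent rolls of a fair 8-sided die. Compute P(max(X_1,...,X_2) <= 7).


P(max <= 7) = P(all X_i <= 7) = (P(X_1 <= 7))^2
= (7/8)^2 = 49/64

49/64


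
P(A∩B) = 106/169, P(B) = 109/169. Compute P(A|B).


P(A|B) = P(A∩B)/P(B) = (106/169)/(109/169) = 106/109

106/109


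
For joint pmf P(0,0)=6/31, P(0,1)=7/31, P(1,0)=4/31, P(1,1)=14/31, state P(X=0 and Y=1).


Read from table: P(X=0, Y=1) = 7/31

7/31


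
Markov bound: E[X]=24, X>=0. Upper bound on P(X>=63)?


Markov: P(X >= a) <= E[X]/a
P(X >= 63) <= 24/63 = 8/21

8/21


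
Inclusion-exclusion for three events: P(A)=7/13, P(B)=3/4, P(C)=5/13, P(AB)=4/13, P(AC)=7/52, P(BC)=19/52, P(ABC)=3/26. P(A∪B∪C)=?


P(A∪B∪C) = P(A)+P(B)+P(C) - P(AB)-P(AC)-P(BC) + P(ABC)
= 7/13+3/4+5/13 - 4/13-7/52-19/52 + 3/26
= 51/52

51/52


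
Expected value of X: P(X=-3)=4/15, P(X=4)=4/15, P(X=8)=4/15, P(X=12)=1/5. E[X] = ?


E[X] = sum(x * P(x))
= -3*4/15 + 4*4/15 + 8*4/15 + 12*1/5
= 24/5

24/5


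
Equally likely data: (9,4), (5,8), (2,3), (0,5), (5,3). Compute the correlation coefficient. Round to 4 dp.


Cov(X,Y) = 0.0800, Var(X) = 9.3600, Var(Y) = 3.4400
rho = Cov/(sqrt(VarX)*sqrt(VarY)) = 0.0141

0.0141


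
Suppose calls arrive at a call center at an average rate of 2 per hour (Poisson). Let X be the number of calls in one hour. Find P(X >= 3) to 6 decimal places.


P(X>=3) = 1 - P(X<=2) = 1 - (e^(-2)*2^0/0! + e^(-2)*2^1/1! + e^(-2)*2^2/2!)
≈ 1 - (0.1353352832 + 0.2706705665 + 0.2706705665)
= 1 - 0.6766764162 = 0.3233235838
≈ 0.323324

0.323324


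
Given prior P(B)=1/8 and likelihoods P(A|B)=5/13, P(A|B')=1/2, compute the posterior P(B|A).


P(A) = P(A|B)P(B) + P(A|B')P(B') = 5/13*1/8 + 1/2*7/8 = 101/208
P(B|A) = P(A|B)P(B)/P(A) = (5/104)/(101/208) = 10/101

10/101


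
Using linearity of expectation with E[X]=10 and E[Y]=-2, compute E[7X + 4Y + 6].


E[7X + 4Y + 6] = 7*E[X] + 4*E[Y] + 6
= (7)*(10) + (4)*(-2) + (6)
= 70 - 8 + 6 = 68

68


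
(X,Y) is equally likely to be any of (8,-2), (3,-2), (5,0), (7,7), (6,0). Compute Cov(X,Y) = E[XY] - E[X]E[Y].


E[X]=29/5, E[Y]=3/5, E[XY]=27/5
Cov(X,Y) = E[XY] - E[X]E[Y] = 27/5 - 29/5*3/5 = 48/25

48/25


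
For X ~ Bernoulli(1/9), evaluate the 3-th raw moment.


For Bernoulli: X in {0,1}
E[X^3] = 0^3*(1-1/9) + 1^3*1/9 = 1/9

1/9


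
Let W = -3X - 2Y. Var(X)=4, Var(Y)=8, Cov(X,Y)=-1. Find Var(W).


Var(-3X - 2Y) = (-3)^2*Var(X) + (-2)^2*Var(Y) + 2*(-3)*(-2)*Cov(X,Y)
= 9*4 + 4*8 + 12*(-1)
= 36 + 32 - 12 = 56

56


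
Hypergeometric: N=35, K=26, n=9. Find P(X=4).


P(X=4) = C(26,4)*C(9,5) / C(35,9)
= 14950*126 / 70607460
= 1883700/70607460 = 4485/168113

4485/168113


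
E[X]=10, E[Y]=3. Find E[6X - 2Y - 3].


E[6X - 2Y - 3] = 6*E[X] - 2*E[Y] - 3
= (6)*(10) + (-2)*(3) + (-3)
= 60 - 6 - 3 = 51

51


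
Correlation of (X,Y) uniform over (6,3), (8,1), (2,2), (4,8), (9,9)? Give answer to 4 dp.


Cov(X,Y) = 1.9200, Var(X) = 6.5600, Var(Y) = 10.6400
rho = Cov/(sqrt(VarX)*sqrt(VarY)) = 0.2298

0.2298


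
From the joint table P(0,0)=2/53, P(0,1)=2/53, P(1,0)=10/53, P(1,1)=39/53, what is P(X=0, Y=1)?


Read from table: P(X=0, Y=1) = 2/53

2/53


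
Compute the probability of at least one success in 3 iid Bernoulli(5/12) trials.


P(at least one) = 1 - P(none)
P(none) = (1 - 5/12)^3 = (7/12)^3 = 343/1728
P(at least one) = 1 - 343/1728 = 1385/1728

1385/1728


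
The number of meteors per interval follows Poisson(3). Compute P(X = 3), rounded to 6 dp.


P(X=3) = e^(-3) * 3^3 / 3!
≈ 0.04978706837 * 27 / 6
≈ 0.224042

0.224042


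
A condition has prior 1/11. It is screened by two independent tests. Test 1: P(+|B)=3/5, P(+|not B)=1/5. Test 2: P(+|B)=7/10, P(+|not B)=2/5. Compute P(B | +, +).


After test 1: P(+) = 3/5*1/11 + 1/5*10/11 = 13/55
P(B|+) = (3/55)/(13/55) = 3/13
After test 2 (use post1 as new prior): P(+) = 7/10*3/13 + 2/5*10/13 = 61/130
P(B|+,+) = (21/130)/(61/130) = 21/61

21/61


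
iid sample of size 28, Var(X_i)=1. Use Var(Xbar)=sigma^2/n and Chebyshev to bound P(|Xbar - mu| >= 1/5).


Var(Xbar) = Var(X)/n = 1/28
Chebyshev: P(|Xbar-mu| >= 1/5) <= Var(Xbar)/(1/5)^2 = (1/28)/(1/25) = 25/28

25/28


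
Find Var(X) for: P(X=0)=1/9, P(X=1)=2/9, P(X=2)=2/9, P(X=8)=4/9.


E[X] = 38/9, E[X^2] = 266/9
Var(X) = E[X^2] - (E[X])^2 = 266/9 - (38/9)^2 = 950/81

950/81


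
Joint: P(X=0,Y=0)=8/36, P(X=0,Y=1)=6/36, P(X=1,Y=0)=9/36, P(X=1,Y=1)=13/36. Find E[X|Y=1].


P(Y=1) = 19/36
E[X|Y=1] = (0*6 + 1*13)/19 = 13/19

13/19


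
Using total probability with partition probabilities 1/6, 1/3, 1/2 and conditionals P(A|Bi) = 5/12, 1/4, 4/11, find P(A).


P(A) = P(A|B1)P(B1) + P(A|B2)P(B2) + P(A|B3)P(B3)
= 5/12*1/6 + 1/4*1/3 + 4/11*1/2
= 5/72 + 1/12 + 2/11 = 265/792

265/792


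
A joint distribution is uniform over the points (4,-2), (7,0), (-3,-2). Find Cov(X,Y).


E[X]=8/3, E[Y]=-4/3, E[XY]=-2/3
Cov(X,Y) = E[XY] - E[X]E[Y] = -2/3 - 8/3*-4/3 = 26/9

26/9


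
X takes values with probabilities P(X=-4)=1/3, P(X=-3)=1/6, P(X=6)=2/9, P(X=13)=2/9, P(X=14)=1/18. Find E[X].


E[X] = sum(x * P(x))
= -4*1/3 - 3*1/6 + 6*2/9 + 13*2/9 + 14*1/18
= 19/6

19/6


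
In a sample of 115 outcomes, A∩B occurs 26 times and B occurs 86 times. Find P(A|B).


P(A|B) = P(A∩B)/P(B) = (26/115)/(86/115) = 26/86 = 13/43

13/43


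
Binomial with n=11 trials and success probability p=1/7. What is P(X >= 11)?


P(X>=11) = P(X=11)
= 1/1977326743
= 1/1977326743

1/1977326743


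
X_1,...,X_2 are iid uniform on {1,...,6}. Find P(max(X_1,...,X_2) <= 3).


P(max <= 3) = P(all X_i <= 3) = (P(X_1 <= 3))^2
= (3/6)^2 = (1/2)^2 = 1/4

1/4


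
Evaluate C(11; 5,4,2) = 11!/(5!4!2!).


11! = 39916800
Denominator: 5!=120 * 4!=24 * 2!=2
Coefficient = 39916800 / 5760 = 6930

6930


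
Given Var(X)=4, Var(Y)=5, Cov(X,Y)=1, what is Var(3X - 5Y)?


Var(3X - 5Y) = 3^2*Var(X) + (-5)^2*Var(Y) + 2*3*(-5)*Cov(X,Y)
= 9*4 + 25*5 - 30*1
= 36 + 125 - 30 = 131

131


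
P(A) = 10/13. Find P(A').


P(A') = 1 - P(A) = 1 - 10/13 = 3/13

3/13


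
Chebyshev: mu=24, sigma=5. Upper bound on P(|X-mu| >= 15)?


k = 15/5 = 3
Chebyshev: P(|X-mu| >= k*sigma) <= 1/k^2 = 1/3^2 = 1/9

1/9


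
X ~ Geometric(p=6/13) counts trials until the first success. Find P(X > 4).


P(X > 4) = P(first 4 trials all fail) = (1-p)^4 = (7/13)^4 = 2401/28561

2401/28561


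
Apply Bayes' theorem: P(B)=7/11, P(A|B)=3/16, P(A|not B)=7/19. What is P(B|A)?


P(A) = P(A|B)P(B) + P(A|B')P(B') = 3/16*7/11 + 7/19*4/11 = 77/304
P(B|A) = P(A|B)P(B)/P(A) = (21/176)/(77/304) = 57/121

57/121


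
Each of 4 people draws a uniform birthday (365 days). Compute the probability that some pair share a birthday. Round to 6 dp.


P(all different) = prod((365-i)/365 for i=0..3) = 0.983644
P(at least one match) = 1 - 0.983644 = 0.016356

0.016356


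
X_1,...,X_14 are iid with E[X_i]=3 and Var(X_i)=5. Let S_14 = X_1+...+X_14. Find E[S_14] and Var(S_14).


E[S_n] = n*mu = 14*3 = 42
Var(S_n) = n*sigma^2 = 14*5 = 70

E[S_14]=42, Var(S_14)=70


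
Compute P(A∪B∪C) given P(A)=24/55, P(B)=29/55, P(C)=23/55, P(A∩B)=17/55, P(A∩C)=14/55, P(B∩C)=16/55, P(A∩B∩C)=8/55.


P(A∪B∪C) = P(A)+P(B)+P(C) - P(AB)-P(AC)-P(BC) + P(ABC)
= 24/55+29/55+23/55 - 17/55-14/55-16/55 + 8/55
= 37/55

37/55


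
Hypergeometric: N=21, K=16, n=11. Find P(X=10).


P(X=10) = C(16,10)*C(5,1) / C(21,11)
= 8008*5 / 352716
= 40040/352716 = 110/969

110/969


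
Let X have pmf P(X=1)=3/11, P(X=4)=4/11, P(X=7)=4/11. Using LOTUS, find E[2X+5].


E[2X+5] = sum(g(x)*P(x))
= 7*3/11 + 13*4/11 + 19*4/11
= 149/11

149/11


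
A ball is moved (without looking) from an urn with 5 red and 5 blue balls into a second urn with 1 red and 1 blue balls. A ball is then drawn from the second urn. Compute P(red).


P(transfer red) = 5/10 = 1/2; P(transfer blue) = 1/2
If red transferred: Urn II has 2 red of 3, so P(red|red moved) = 2/3
If blue transferred: Urn II has 1 red of 3, so P(red|blue moved) = 1/3
By total probability: P(red) = 1/2*2/3 + 1/2*1/3 = 1/2

1/2


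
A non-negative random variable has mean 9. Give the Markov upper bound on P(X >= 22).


Markov: P(X >= a) <= E[X]/a
P(X >= 22) <= 9/22

9/22


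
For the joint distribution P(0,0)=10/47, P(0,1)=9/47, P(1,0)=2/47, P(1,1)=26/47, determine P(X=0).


P(X=0) = P(0,0)+P(0,1) = 10/47 + 9/47 = 19/47

19/47


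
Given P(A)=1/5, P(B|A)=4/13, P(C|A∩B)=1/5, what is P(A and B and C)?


P(A∩B∩C) = P(A) * P(B|A) * P(C|A∩B)
= 1/5 * 4/13 * 1/5
= 4/65 * 1/5 = 4/325

4/325


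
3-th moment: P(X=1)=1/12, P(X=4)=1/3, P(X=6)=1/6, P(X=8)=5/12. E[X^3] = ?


E[X^3] = sum(x^3 * P(x))
= 1*1/12 + 64*1/3 + 216*1/6 + 512*5/12
= 1083/4

1083/4


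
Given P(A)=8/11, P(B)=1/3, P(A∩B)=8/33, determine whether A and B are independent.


P(A)*P(B) = 8/11*1/3 = 8/33
P(A∩B) = 8/33, which equals P(A)P(B), so independent

Yes, A and B are independent


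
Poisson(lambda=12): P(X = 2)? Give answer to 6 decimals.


P(X=2) = e^(-12) * 12^2 / 2!
≈ 0.000006144212353 * 144 / 2
≈ 0.000442

0.000442


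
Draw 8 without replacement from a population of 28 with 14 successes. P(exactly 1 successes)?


P(X=1) = C(14,1)*C(14,7) / C(28,8)
= 14*3432 / 3108105
= 48048/3108105 = 16/1035

16/1035


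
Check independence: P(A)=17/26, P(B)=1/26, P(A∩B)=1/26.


P(A)*P(B) = 17/26*1/26 = 17/676
P(A∩B) = 1/26 != 17/676, so not independent

No, A and B are not independent


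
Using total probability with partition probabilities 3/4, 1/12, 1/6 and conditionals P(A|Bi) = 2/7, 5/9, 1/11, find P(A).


P(A) = P(A|B1)P(B1) + P(A|B2)P(B2) + P(A|B3)P(B3)
= 2/7*3/4 + 5/9*1/12 + 1/11*1/6
= 3/14 + 5/108 + 1/66 = 2293/8316

2293/8316


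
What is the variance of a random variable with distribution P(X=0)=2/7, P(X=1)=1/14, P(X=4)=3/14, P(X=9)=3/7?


E[X] = 67/14, E[X^2] = 535/14
Var(X) = E[X^2] - (E[X])^2 = 535/14 - (67/14)^2 = 3001/196

3001/196


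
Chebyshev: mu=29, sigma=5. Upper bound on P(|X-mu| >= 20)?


k = 20/5 = 4
Chebyshev: P(|X-mu| >= k*sigma) <= 1/k^2 = 1/4^2 = 1/16

1/16


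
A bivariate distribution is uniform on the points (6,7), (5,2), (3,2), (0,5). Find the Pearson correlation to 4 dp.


Cov(X,Y) = 0.5000, Var(X) = 5.2500, Var(Y) = 4.5000
rho = Cov/(sqrt(VarX)*sqrt(VarY)) = 0.1029

0.1029


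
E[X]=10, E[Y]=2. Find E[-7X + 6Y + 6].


E[-7X + 6Y + 6] = -7*E[X] + 6*E[Y] + 6
= (-7)*(10) + (6)*(2) + (6)
= -70 + 12 + 6 = -52

-52


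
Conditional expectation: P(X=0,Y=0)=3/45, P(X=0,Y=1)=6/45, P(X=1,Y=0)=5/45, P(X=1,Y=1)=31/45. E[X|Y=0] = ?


P(Y=0) = 8/45
E[X|Y=0] = (0*3 + 1*5)/8 = 5/8

5/8


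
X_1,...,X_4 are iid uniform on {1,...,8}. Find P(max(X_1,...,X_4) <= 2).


P(max <= 2) = P(all X_i <= 2) = (P(X_1 <= 2))^4
= (2/8)^4 = (1/4)^4 = 1/256

1/256


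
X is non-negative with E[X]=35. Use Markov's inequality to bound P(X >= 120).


Markov: P(X >= a) <= E[X]/a
P(X >= 120) <= 35/120 = 7/24

7/24


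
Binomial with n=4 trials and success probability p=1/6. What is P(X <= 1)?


P(X<=1) = P(X=0) + P(X=1)
= 625/1296 + 125/324
= 125/144

125/144


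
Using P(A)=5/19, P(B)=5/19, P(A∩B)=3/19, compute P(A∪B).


P(A∪B) = P(A) + P(B) - P(A∩B)
= 5/19 + 5/19 - 3/19 = 7/19

7/19


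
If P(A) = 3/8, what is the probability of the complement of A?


P(A') = 1 - P(A) = 1 - 3/8 = 5/8

5/8


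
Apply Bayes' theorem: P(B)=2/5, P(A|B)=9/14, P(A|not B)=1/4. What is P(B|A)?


P(A) = P(A|B)P(B) + P(A|B')P(B') = 9/14*2/5 + 1/4*3/5 = 57/140
P(B|A) = P(A|B)P(B)/P(A) = (9/35)/(57/140) = 12/19

12/19


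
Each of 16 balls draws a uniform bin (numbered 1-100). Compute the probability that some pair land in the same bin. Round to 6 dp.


P(all different) = prod((100-i)/100 for i=0..15) = 0.281592
P(at least one match) = 1 - 0.281592 = 0.718408

0.718408


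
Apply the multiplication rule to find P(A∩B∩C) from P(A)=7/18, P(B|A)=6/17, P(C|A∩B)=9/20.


P(A∩B∩C) = P(A) * P(B|A) * P(C|A∩B)
= 7/18 * 6/17 * 9/20
= 7/51 * 9/20 = 21/340

21/340


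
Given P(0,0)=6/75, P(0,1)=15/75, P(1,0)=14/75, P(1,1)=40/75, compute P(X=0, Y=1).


Read from table: P(X=0, Y=1) = 15/75 = 1/5

1/5


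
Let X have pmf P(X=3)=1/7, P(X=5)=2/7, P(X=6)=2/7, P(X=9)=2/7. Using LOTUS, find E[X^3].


E[X^3] = sum(g(x)*P(x))
= 27*1/7 + 125*2/7 + 216*2/7 + 729*2/7
= 2167/7

2167/7


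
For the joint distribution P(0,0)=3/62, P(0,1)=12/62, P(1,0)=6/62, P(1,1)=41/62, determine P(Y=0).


P(Y=0) = P(0,0)+P(1,0) = 3/62 + 6/62 = 9/62

9/62


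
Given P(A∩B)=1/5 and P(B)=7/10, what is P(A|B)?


P(A|B) = P(A∩B)/P(B) = (4/20)/(14/20) = 4/14 = 2/7

2/7


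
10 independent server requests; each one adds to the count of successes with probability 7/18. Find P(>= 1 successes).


P(at least one) = 1 - P(none)
P(none) = (1 - 7/18)^10 = (11/18)^10 = 25937424601/3570467226624
P(at least one) = 1 - 25937424601/3570467226624 = 3544529802023/3570467226624

3544529802023/3570467226624


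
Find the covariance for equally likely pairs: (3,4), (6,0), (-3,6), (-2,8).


E[X]=1, E[Y]=9/2, E[XY]=-11/2
Cov(X,Y) = E[XY] - E[X]E[Y] = -11/2 - 1*9/2 = -10

-10


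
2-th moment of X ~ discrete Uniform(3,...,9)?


E[X^2] = (1/7) * sum(x^2 for x=3..9)
= 280/7 = 40

40


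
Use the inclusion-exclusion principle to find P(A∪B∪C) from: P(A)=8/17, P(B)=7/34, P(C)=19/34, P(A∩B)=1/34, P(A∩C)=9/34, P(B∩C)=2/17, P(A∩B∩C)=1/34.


P(A∪B∪C) = P(A)+P(B)+P(C) - P(AB)-P(AC)-P(BC) + P(ABC)
= 8/17+7/34+19/34 - 1/34-9/34-2/17 + 1/34
= 29/34

29/34


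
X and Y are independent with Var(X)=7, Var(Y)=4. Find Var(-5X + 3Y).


Independence => Cov(X,Y)=0
Var(-5X + 3Y) = (-5)^2*Var(X) + 3^2*Var(Y)
= 25*7 + 9*4 = 211

211


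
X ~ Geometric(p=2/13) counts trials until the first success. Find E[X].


For geometric (trials until first success), E[X] = 1/p = 1/(2/13) = 13/2

13/2


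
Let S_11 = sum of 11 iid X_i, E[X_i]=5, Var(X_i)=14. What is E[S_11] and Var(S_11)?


E[S_n] = n*mu = 11*5 = 55
Var(S_n) = n*sigma^2 = 11*14 = 154

E[S_11]=55, Var(S_11)=154


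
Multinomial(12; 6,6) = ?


12! = 479001600
Denominator: 6!=720 * 6!=720
Coefficient = 479001600 / 518400 = 924

924


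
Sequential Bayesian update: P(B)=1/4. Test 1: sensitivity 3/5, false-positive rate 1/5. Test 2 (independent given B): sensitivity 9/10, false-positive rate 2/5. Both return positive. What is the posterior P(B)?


After test 1: P(+) = 3/5*1/4 + 1/5*3/4 = 3/10
P(B|+) = (3/20)/(3/10) = 1/2
After test 2 (use post1 as new prior): P(+) = 9/10*1/2 + 2/5*1/2 = 13/20
P(B|+,+) = (9/20)/(13/20) = 9/13

9/13


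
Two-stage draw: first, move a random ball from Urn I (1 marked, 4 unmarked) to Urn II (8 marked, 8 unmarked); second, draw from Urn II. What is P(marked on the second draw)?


P(transfer marked) = 1/5; P(transfer unmarked) = 4/5
If marked transferred: Urn II has 9 marked of 17, so P(marked|marked moved) = 9/17
If unmarked transferred: Urn II has 8 marked of 17, so P(marked|unmarked moved) = 8/17
By total probability: P(marked) = 1/5*9/17 + 4/5*8/17 = 41/85

41/85


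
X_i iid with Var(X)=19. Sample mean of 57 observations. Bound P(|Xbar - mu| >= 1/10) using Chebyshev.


Var(Xbar) = Var(X)/n = 19/57
Chebyshev: P(|Xbar-mu| >= 1/10) <= Var(Xbar)/(1/10)^2 = (1/3)/(1/100) = 100/3
Bound exceeds 1, so trivial bound: 1

1


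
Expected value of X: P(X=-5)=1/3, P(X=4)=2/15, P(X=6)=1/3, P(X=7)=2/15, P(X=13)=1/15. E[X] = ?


E[X] = sum(x * P(x))
= -5*1/3 + 4*2/15 + 6*1/3 + 7*2/15 + 13*1/15
= 8/3

8/3


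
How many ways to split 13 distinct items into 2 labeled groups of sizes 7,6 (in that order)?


13! = 6227020800
Denominator: 7!=5040 * 6!=720
Coefficient = 6227020800 / 3628800 = 1716

1716


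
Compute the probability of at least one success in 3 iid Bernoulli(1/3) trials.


P(at least one) = 1 - P(none)
P(none) = (1 - 1/3)^3 = (2/3)^3 = 8/27
P(at least one) = 1 - 8/27 = 19/27

19/27


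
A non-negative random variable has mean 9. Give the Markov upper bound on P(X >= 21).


Markov: P(X >= a) <= E[X]/a
P(X >= 21) <= 9/21 = 3/7

3/7


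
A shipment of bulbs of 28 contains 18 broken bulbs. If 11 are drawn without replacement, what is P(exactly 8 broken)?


P(X=8) = C(18,8)*C(10,3) / C(28,11)
= 43758*120 / 21474180
= 5250960/21474180 = 748/3059

748/3059


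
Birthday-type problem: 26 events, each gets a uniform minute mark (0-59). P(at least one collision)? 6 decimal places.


P(all different) = prod((60-i)/60 for i=0..25) = 0.001652
P(at least one match) = 1 - 0.001652 = 0.998348

0.998348


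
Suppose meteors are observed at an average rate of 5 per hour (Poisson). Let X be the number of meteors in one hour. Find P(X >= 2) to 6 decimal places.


P(X>=2) = 1 - P(X<=1) = 1 - (e^(-5)*5^0/0! + e^(-5)*5^1/1!)
≈ 1 - (0.0067379470 + 0.0336897350)
= 1 - 0.0404276820 = 0.9595723180
≈ 0.959572

0.959572


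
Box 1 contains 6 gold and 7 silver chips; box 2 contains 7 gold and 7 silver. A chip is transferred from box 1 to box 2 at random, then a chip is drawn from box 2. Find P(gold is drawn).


P(transfer gold) = 6/13; P(transfer silver) = 7/13
If gold transferred: Urn II has 8 gold of 15, so P(gold|gold moved) = 8/15
If silver transferred: Urn II has 7 gold of 15, so P(gold|silver moved) = 7/15
By total probability: P(gold) = 6/13*8/15 + 7/13*7/15 = 97/195

97/195


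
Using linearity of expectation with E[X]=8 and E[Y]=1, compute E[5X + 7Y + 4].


E[5X + 7Y + 4] = 5*E[X] + 7*E[Y] + 4
= (5)*(8) + (7)*(1) + (4)
= 40 + 7 + 4 = 51

51


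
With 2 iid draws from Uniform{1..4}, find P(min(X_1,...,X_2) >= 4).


P(min >= 4) = P(all X_i >= 4) = (P(X_1 >= 4))^2
= (1/4)^2 = 1/16

1/16


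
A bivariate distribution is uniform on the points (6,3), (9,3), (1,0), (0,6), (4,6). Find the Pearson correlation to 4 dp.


Cov(X,Y) = -0.6000, Var(X) = 10.8000, Var(Y) = 5.0400
rho = Cov/(sqrt(VarX)*sqrt(VarY)) = -0.0813

-0.0813


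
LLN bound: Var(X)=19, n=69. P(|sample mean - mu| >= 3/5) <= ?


Var(Xbar) = Var(X)/n = 19/69
Chebyshev: P(|Xbar-mu| >= 3/5) <= Var(Xbar)/(3/5)^2 = (19/69)/(9/25) = 475/621

475/621


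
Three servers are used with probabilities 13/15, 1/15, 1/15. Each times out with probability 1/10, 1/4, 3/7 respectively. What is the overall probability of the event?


P(A) = P(A|B1)P(B1) + P(A|B2)P(B2) + P(A|B3)P(B3)
= 1/10*13/15 + 1/4*1/15 + 3/7*1/15
= 13/150 + 1/60 + 1/35 = 277/2100

277/2100


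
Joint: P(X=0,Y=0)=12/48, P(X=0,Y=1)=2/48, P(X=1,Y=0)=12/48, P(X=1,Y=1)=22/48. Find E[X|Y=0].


P(Y=0) = 24/48
E[X|Y=0] = (0*12 + 1*12)/24 = 12/24 = 1/2

1/2


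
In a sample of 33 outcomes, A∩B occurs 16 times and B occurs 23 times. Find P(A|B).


P(A|B) = P(A∩B)/P(B) = (16/33)/(23/33) = 16/23

16/23


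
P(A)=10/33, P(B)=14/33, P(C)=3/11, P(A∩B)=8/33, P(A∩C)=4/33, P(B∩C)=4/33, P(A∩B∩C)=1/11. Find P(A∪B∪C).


P(A∪B∪C) = P(A)+P(B)+P(C) - P(AB)-P(AC)-P(BC) + P(ABC)
= 10/33+14/33+3/11 - 8/33-4/33-4/33 + 1/11
= 20/33

20/33
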